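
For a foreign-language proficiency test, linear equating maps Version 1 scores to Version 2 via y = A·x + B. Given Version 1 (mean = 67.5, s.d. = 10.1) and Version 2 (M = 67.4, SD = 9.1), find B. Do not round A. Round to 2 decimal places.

A = SD_Y / SD_X = 9.1 / 10.1 = 0.900990
B = M_Y − A·M_X = 67.4 − 0.900990 × 67.5 = 6.58

6.58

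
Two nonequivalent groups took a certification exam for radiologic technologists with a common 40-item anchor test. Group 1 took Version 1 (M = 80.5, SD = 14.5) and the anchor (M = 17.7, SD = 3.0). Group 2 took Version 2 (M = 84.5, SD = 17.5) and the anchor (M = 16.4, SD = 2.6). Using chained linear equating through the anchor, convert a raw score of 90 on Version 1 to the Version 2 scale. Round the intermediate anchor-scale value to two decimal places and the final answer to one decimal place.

106.5

Version 1 → anchor (Group 1): v = (3.0/14.5)(90 − 80.5) + 17.7 = 19.67
anchor → Version 2 (Group 2): y = (17.5/2.6)(19.67 − 16.4) + 84.5 = 106.5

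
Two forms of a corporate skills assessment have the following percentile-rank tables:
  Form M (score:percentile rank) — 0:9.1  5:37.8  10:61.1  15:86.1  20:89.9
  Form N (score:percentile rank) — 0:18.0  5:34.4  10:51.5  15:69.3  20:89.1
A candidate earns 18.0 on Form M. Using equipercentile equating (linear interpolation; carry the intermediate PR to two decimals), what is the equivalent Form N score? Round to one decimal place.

PR of 18.0 on Form M: 86.1 + (18.0 − 15)/(20 − 15) × (89.9 − 86.1) = 88.38
On Form N, PR 88.38 falls between score 15 (PR 69.3) and 20 (PR 89.1).
Interpolate: 15 + (88.38 − 69.3)/(89.1 − 69.3) × (20 − 15) = 19.8

19.8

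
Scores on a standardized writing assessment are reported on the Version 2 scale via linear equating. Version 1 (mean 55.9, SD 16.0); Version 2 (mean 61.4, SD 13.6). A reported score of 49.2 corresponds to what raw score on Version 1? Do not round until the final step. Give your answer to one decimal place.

Invert y = (SD_Y/SD_X)(x − M_X) + M_Y:
x = (SD_X/SD_Y)(y − M_Y) + M_X = (16.0/13.6)(49.2 − 61.4) + 55.9
x = 1.176471 × -12.200 + 55.9 = 41.5

41.5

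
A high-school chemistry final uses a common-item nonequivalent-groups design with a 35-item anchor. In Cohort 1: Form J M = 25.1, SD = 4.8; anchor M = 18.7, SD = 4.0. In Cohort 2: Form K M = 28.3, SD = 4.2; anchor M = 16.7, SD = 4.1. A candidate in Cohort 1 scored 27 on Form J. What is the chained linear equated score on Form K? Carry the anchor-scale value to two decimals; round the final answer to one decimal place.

Form J → anchor (Cohort 1): v = (4.0/4.8)(27 − 25.1) + 18.7 = 20.28
anchor → Form K (Cohort 2): y = (4.2/4.1)(20.28 − 16.7) + 28.3 = 32.0

32.0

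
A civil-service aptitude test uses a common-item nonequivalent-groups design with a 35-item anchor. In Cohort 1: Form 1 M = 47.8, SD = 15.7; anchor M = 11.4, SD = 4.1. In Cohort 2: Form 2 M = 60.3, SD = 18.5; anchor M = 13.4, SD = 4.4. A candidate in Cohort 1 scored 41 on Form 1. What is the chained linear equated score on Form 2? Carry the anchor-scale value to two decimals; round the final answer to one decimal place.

Form 1 → anchor (Cohort 1): v = (4.1/15.7)(41 − 47.8) + 11.4 = 9.62
anchor → Form 2 (Cohort 2): y = (18.5/4.4)(9.62 − 13.4) + 60.3 = 44.4

44.4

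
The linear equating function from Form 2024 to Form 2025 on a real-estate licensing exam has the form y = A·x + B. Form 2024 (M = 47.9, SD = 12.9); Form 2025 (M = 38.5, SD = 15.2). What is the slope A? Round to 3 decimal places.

1.178

A = SD_Y / SD_X = 15.2 / 12.9 = 1.178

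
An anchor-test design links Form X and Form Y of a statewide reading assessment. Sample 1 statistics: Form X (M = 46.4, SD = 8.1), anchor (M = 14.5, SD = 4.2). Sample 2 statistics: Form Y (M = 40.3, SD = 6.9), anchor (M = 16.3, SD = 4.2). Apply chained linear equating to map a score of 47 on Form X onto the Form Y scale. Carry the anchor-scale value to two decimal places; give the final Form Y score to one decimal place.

37.9

Form X → anchor (Sample 1): v = (4.2/8.1)(47 − 46.4) + 14.5 = 14.81
anchor → Form Y (Sample 2): y = (6.9/4.2)(14.81 − 16.3) + 40.3 = 37.9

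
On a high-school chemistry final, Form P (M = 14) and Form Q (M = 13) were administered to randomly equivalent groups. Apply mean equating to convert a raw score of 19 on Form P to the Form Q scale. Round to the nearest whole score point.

18

Mean equating: y = x + (M_Y − M_X) = 19 + (13 − 14) = 18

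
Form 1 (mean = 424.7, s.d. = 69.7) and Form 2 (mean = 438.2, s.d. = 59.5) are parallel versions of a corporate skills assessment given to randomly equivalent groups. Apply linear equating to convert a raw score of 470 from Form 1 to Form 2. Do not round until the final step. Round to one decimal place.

Linear equating: y = (SD_Y/SD_X)(x − M_X) + M_Y
y = (59.5/69.7)(470 − 424.7) + 438.2
y = 0.853659 × 45.3 + 438.2 = 38.6707 + 438.2 = 476.9

476.9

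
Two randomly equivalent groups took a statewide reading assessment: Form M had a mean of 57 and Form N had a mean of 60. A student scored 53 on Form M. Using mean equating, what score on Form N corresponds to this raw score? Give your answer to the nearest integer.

Mean equating: y = x + (M_Y − M_X) = 53 + (60 − 57) = 56

56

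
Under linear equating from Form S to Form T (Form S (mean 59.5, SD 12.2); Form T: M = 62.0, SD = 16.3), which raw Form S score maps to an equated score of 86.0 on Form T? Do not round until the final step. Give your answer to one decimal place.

Invert y = (SD_Y/SD_X)(x − M_X) + M_Y:
x = (SD_X/SD_Y)(y − M_Y) + M_X = (12.2/16.3)(86.0 − 62.0) + 59.5
x = 0.748466 × 24.000 + 59.5 = 77.5

77.5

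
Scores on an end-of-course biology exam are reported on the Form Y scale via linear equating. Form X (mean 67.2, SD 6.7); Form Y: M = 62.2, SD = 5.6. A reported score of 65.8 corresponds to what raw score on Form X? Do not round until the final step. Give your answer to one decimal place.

Invert y = (SD_Y/SD_X)(x − M_X) + M_Y:
x = (SD_X/SD_Y)(y − M_Y) + M_X = (6.7/5.6)(65.8 − 62.2) + 67.2
x = 1.196429 × 3.600 + 67.2 = 71.5

71.5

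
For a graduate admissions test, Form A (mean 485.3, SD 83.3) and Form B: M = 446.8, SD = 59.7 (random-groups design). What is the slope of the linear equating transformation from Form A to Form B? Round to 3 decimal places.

A = SD_Y / SD_X = 59.7 / 83.3 = 0.717

0.717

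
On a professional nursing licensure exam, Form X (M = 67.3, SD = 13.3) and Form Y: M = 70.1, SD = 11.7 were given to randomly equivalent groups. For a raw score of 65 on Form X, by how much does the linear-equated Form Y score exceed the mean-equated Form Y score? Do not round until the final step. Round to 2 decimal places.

Mean-equated: 65 + (70.1 − 67.3) = 67.80
Linear-equated: (11.7/13.3)(65 − 67.3) + 70.1 = 68.077
Difference = 68.077 − 67.80 = 0.28

0.28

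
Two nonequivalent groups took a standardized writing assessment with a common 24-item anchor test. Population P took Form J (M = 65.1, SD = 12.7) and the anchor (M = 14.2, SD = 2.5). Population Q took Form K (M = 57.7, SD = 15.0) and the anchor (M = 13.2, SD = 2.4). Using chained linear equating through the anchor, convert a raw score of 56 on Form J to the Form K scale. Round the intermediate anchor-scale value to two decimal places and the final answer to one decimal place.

52.8

Form J → anchor (Population P): v = (2.5/12.7)(56 − 65.1) + 14.2 = 12.41
anchor → Form K (Population Q): y = (15.0/2.4)(12.41 − 13.2) + 57.7 = 52.8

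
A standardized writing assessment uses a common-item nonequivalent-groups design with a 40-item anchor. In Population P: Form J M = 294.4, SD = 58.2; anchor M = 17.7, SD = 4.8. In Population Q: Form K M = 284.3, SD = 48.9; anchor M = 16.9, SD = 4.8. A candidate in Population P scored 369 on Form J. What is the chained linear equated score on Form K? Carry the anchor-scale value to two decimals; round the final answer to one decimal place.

355.1

Form J → anchor (Population P): v = (4.8/58.2)(369 − 294.4) + 17.7 = 23.85
anchor → Form K (Population Q): y = (48.9/4.8)(23.85 − 16.9) + 284.3 = 355.1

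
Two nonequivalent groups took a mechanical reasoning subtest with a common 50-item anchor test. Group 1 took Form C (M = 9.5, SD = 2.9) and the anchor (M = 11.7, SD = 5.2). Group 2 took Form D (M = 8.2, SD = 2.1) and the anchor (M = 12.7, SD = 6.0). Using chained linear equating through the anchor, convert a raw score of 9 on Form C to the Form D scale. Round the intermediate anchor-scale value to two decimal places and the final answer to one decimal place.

7.5

Form C → anchor (Group 1): v = (5.2/2.9)(9 − 9.5) + 11.7 = 10.80
anchor → Form D (Group 2): y = (2.1/6.0)(10.80 − 12.7) + 8.2 = 7.5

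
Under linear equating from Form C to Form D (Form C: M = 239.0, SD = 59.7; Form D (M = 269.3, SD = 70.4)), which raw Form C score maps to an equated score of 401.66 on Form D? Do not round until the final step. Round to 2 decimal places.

351.24

Invert y = (SD_Y/SD_X)(x − M_X) + M_Y:
x = (SD_X/SD_Y)(y − M_Y) + M_X = (59.7/70.4)(401.66 − 269.3) + 239.0
x = 0.848011 × 132.360 + 239.0 = 351.24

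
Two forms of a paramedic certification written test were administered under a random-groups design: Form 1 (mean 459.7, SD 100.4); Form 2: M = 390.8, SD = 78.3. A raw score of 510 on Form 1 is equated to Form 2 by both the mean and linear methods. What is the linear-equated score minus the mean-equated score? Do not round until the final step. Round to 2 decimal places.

-11.07

Mean-equated: 510 + (390.8 − 459.7) = 441.10
Linear-equated: (78.3/100.4)(510 − 459.7) + 390.8 = 430.028
Difference = 430.028 − 441.10 = -11.07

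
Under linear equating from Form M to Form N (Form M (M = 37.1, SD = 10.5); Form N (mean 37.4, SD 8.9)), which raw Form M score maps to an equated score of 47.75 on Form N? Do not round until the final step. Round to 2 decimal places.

Invert y = (SD_Y/SD_X)(x − M_X) + M_Y:
x = (SD_X/SD_Y)(y − M_Y) + M_X = (10.5/8.9)(47.75 − 37.4) + 37.1
x = 1.179775 × 10.350 + 37.1 = 49.31

49.31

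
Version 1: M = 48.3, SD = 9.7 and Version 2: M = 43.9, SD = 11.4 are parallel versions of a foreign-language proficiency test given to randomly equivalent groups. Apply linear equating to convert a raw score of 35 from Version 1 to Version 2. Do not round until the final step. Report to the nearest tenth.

28.3

Linear equating: y = (SD_Y/SD_X)(x − M_X) + M_Y
y = (11.4/9.7)(35 − 48.3) + 43.9
y = 1.175258 × -13.3 + 43.9 = -15.6309 + 43.9 = 28.3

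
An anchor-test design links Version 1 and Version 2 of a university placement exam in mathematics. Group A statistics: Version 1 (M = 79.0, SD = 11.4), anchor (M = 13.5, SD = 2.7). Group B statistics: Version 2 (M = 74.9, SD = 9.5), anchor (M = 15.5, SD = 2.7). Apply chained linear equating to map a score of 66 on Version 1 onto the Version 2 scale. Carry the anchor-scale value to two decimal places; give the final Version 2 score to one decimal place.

Version 1 → anchor (Group A): v = (2.7/11.4)(66 − 79.0) + 13.5 = 10.42
anchor → Version 2 (Group B): y = (9.5/2.7)(10.42 − 15.5) + 74.9 = 57.0

57.0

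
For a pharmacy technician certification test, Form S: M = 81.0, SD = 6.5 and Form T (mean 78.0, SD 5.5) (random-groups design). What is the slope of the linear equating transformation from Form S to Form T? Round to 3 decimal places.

A = SD_Y / SD_X = 5.5 / 6.5 = 0.846

0.846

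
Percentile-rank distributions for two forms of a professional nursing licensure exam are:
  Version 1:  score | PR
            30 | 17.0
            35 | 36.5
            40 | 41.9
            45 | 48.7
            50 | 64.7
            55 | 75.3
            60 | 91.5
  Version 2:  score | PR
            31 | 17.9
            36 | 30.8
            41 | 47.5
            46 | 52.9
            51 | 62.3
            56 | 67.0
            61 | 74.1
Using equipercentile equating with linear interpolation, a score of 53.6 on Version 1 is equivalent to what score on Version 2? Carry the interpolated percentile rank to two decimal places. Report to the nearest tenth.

59.8

PR of 53.6 on Version 1: 64.7 + (53.6 − 50)/(55 − 50) × (75.3 − 64.7) = 72.33
On Version 2, PR 72.33 falls between score 56 (PR 67.0) and 61 (PR 74.1).
Interpolate: 56 + (72.33 − 67.0)/(74.1 − 67.0) × (61 − 56) = 59.8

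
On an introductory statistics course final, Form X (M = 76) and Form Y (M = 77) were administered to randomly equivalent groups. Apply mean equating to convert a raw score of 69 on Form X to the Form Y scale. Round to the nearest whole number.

70

Mean equating: y = x + (M_Y − M_X) = 69 + (77 − 76) = 70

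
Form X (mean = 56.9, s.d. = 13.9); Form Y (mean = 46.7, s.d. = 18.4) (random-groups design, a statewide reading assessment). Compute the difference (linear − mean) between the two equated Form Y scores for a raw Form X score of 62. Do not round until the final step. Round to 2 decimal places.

1.65

Mean-equated: 62 + (46.7 − 56.9) = 51.80
Linear-equated: (18.4/13.9)(62 − 56.9) + 46.7 = 53.451
Difference = 53.451 − 51.80 = 1.65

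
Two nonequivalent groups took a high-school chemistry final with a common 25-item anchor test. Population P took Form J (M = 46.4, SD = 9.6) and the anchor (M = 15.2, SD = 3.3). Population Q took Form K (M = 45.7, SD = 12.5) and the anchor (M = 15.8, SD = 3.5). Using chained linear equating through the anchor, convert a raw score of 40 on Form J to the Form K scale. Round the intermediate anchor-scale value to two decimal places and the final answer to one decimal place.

35.7

Form J → anchor (Population P): v = (3.3/9.6)(40 − 46.4) + 15.2 = 13.00
anchor → Form K (Population Q): y = (12.5/3.5)(13.00 − 15.8) + 45.7 = 35.7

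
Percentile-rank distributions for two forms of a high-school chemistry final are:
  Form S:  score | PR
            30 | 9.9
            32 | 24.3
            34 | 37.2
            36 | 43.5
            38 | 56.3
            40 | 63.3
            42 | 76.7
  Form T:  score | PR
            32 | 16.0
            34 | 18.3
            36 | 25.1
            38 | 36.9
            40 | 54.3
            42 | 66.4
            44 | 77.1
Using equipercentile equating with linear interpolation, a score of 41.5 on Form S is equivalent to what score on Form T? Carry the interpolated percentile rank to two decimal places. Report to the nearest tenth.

PR of 41.5 on Form S: 63.3 + (41.5 − 40)/(42 − 40) × (76.7 − 63.3) = 73.35
On Form T, PR 73.35 falls between score 42 (PR 66.4) and 44 (PR 77.1).
Interpolate: 42 + (73.35 − 66.4)/(77.1 − 66.4) × (44 − 42) = 43.3

43.3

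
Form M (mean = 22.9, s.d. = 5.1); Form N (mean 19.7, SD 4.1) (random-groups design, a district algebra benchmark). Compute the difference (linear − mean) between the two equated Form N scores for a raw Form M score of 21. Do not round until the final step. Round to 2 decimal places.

0.37

Mean-equated: 21 + (19.7 − 22.9) = 17.80
Linear-equated: (4.1/5.1)(21 − 22.9) + 19.7 = 18.173
Difference = 18.173 − 17.80 = 0.37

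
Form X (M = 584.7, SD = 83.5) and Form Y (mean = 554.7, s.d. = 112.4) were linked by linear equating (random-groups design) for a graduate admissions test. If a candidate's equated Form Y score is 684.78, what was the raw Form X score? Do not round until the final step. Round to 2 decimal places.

681.33

Invert y = (SD_Y/SD_X)(x − M_X) + M_Y:
x = (SD_X/SD_Y)(y − M_Y) + M_X = (83.5/112.4)(684.78 − 554.7) + 584.7
x = 0.742883 × 130.080 + 584.7 = 681.33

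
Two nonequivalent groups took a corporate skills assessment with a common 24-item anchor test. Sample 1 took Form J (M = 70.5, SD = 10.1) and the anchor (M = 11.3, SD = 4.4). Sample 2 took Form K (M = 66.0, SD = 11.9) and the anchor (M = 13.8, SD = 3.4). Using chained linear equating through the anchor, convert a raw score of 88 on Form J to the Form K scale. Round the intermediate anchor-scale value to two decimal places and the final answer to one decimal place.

83.9

Form J → anchor (Sample 1): v = (4.4/10.1)(88 − 70.5) + 11.3 = 18.92
anchor → Form K (Sample 2): y = (11.9/3.4)(18.92 − 13.8) + 66.0 = 83.9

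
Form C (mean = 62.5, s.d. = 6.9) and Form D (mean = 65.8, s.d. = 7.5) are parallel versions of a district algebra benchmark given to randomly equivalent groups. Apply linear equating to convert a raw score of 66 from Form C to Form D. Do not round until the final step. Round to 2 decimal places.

Linear equating: y = (SD_Y/SD_X)(x − M_X) + M_Y
y = (7.5/6.9)(66 − 62.5) + 65.8
y = 1.086957 × 3.5 + 65.8 = 3.8043 + 65.8 = 69.60

69.60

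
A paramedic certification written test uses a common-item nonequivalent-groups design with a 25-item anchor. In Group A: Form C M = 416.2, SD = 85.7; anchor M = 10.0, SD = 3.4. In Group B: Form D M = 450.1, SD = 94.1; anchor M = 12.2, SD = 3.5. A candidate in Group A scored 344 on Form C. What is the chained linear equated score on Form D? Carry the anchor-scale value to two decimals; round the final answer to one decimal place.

Form C → anchor (Group A): v = (3.4/85.7)(344 − 416.2) + 10.0 = 7.14
anchor → Form D (Group B): y = (94.1/3.5)(7.14 − 12.2) + 450.1 = 314.1

314.1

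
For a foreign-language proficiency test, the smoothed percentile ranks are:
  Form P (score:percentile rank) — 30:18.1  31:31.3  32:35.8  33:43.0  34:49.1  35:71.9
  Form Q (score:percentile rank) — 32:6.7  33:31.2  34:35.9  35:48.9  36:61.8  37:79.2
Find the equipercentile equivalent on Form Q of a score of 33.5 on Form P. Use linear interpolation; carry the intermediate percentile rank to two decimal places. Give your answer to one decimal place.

PR of 33.5 on Form P: 43.0 + (33.5 − 33)/(34 − 33) × (49.1 − 43.0) = 46.05
On Form Q, PR 46.05 falls between score 34 (PR 35.9) and 35 (PR 48.9).
Interpolate: 34 + (46.05 − 35.9)/(48.9 − 35.9) × (35 − 34) = 34.8

34.8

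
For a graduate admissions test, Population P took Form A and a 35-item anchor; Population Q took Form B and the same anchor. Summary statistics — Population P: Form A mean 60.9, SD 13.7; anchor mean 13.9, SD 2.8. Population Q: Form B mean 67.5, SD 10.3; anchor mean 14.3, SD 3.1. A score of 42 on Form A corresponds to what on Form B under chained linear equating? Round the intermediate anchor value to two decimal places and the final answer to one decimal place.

53.3

Form A → anchor (Population P): v = (2.8/13.7)(42 − 60.9) + 13.9 = 10.04
anchor → Form B (Population Q): y = (10.3/3.1)(10.04 − 14.3) + 67.5 = 53.3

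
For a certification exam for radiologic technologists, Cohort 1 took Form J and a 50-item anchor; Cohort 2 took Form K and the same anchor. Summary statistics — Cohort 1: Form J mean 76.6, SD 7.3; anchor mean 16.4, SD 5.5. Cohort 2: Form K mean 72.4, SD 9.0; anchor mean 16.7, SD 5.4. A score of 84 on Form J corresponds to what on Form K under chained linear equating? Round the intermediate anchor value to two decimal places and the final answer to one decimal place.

81.2

Form J → anchor (Cohort 1): v = (5.5/7.3)(84 − 76.6) + 16.4 = 21.98
anchor → Form K (Cohort 2): y = (9.0/5.4)(21.98 − 16.7) + 72.4 = 81.2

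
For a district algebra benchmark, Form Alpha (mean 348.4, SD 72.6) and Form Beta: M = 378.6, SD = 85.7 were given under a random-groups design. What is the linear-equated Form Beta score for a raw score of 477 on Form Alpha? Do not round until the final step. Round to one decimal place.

530.4

Linear equating: y = (SD_Y/SD_X)(x − M_X) + M_Y
y = (85.7/72.6)(477 − 348.4) + 378.6
y = 1.180441 × 128.6 + 378.6 = 151.8047 + 378.6 = 530.4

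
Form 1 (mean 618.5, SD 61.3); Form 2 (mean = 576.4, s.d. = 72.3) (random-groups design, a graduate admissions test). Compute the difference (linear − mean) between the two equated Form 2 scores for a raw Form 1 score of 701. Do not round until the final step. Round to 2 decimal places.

Mean-equated: 701 + (576.4 − 618.5) = 658.90
Linear-equated: (72.3/61.3)(701 − 618.5) + 576.4 = 673.704
Difference = 673.704 − 658.90 = 14.80

14.80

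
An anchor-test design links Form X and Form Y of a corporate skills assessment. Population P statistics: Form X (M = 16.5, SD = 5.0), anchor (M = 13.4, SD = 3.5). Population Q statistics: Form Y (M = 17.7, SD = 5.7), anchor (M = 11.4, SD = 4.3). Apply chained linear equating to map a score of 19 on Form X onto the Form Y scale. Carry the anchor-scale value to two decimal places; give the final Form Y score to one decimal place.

22.7

Form X → anchor (Population P): v = (3.5/5.0)(19 − 16.5) + 13.4 = 15.15
anchor → Form Y (Population Q): y = (5.7/4.3)(15.15 − 11.4) + 17.7 = 22.7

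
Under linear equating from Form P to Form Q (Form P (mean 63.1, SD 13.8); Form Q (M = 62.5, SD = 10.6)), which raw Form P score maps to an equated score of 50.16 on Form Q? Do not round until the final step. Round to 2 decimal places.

Invert y = (SD_Y/SD_X)(x − M_X) + M_Y:
x = (SD_X/SD_Y)(y − M_Y) + M_X = (13.8/10.6)(50.16 − 62.5) + 63.1
x = 1.301887 × -12.340 + 63.1 = 47.03

47.03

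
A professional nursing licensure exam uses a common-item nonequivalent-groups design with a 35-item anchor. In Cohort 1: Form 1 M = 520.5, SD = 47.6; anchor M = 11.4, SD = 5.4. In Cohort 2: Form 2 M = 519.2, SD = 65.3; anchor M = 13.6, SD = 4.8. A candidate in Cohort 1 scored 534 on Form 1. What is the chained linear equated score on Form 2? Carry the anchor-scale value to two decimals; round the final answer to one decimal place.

510.1

Form 1 → anchor (Cohort 1): v = (5.4/47.6)(534 − 520.5) + 11.4 = 12.93
anchor → Form 2 (Cohort 2): y = (65.3/4.8)(12.93 − 13.6) + 519.2 = 510.1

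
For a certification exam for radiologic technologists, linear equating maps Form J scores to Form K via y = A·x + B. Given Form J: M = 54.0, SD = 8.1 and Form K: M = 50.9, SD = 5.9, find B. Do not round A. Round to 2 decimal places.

11.57

A = SD_Y / SD_X = 5.9 / 8.1 = 0.728395
B = M_Y − A·M_X = 50.9 − 0.728395 × 54.0 = 11.57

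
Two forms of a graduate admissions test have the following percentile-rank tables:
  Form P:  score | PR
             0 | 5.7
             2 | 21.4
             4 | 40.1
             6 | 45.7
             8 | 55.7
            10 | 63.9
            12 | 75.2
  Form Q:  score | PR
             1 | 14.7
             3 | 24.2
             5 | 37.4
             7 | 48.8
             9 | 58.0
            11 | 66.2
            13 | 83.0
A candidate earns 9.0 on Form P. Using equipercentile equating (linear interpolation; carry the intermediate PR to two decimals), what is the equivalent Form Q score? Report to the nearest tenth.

9.4

PR of 9.0 on Form P: 55.7 + (9.0 − 8)/(10 − 8) × (63.9 − 55.7) = 59.80
On Form Q, PR 59.80 falls between score 9 (PR 58.0) and 11 (PR 66.2).
Interpolate: 9 + (59.80 − 58.0)/(66.2 − 58.0) × (11 − 9) = 9.4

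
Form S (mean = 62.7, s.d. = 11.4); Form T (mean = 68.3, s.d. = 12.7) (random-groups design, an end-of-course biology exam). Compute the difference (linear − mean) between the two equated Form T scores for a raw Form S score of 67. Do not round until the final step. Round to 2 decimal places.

0.49

Mean-equated: 67 + (68.3 − 62.7) = 72.60
Linear-equated: (12.7/11.4)(67 − 62.7) + 68.3 = 73.090
Difference = 73.090 − 72.60 = 0.49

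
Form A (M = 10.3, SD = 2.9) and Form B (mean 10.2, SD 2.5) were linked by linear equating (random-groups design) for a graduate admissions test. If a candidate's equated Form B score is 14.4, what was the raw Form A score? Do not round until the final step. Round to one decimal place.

Invert y = (SD_Y/SD_X)(x − M_X) + M_Y:
x = (SD_X/SD_Y)(y − M_Y) + M_X = (2.9/2.5)(14.4 − 10.2) + 10.3
x = 1.160000 × 4.200 + 10.3 = 15.2

15.2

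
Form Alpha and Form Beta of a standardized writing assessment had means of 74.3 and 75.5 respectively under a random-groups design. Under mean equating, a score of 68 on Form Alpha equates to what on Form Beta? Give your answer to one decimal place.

Mean equating: y = x + (M_Y − M_X) = 68 + (75.5 − 74.3) = 69.2

69.2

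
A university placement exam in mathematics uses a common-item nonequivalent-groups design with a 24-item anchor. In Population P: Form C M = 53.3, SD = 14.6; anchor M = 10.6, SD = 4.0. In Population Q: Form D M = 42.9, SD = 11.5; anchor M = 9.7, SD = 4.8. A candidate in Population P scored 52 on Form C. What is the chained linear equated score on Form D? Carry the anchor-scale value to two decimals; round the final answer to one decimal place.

Form C → anchor (Population P): v = (4.0/14.6)(52 − 53.3) + 10.6 = 10.24
anchor → Form D (Population Q): y = (11.5/4.8)(10.24 − 9.7) + 42.9 = 44.2

44.2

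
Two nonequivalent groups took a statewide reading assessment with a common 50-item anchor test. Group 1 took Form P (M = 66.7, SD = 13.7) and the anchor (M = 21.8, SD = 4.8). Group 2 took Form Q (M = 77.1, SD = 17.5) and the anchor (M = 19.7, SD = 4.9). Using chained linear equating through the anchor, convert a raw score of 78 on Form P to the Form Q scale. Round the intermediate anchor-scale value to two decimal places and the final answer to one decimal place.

Form P → anchor (Group 1): v = (4.8/13.7)(78 − 66.7) + 21.8 = 25.76
anchor → Form Q (Group 2): y = (17.5/4.9)(25.76 − 19.7) + 77.1 = 98.7

98.7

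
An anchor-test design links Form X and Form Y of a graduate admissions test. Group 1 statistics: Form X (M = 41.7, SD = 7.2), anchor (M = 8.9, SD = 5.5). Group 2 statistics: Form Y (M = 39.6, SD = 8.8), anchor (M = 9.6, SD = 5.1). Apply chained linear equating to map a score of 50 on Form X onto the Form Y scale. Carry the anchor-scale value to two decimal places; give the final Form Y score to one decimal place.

49.3

Form X → anchor (Group 1): v = (5.5/7.2)(50 − 41.7) + 8.9 = 15.24
anchor → Form Y (Group 2): y = (8.8/5.1)(15.24 − 9.6) + 39.6 = 49.3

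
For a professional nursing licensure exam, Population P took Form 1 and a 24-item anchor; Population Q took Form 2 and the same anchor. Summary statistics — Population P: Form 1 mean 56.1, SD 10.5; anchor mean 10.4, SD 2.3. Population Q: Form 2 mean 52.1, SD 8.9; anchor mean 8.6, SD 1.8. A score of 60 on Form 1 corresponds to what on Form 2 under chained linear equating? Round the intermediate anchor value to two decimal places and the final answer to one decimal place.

Form 1 → anchor (Population P): v = (2.3/10.5)(60 − 56.1) + 10.4 = 11.25
anchor → Form 2 (Population Q): y = (8.9/1.8)(11.25 − 8.6) + 52.1 = 65.2

65.2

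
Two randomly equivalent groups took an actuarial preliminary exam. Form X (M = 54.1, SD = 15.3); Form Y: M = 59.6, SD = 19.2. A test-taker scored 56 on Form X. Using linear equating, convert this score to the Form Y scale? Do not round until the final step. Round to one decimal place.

62.0

Linear equating: y = (SD_Y/SD_X)(x − M_X) + M_Y
y = (19.2/15.3)(56 − 54.1) + 59.6
y = 1.254902 × 1.9 + 59.6 = 2.3843 + 59.6 = 62.0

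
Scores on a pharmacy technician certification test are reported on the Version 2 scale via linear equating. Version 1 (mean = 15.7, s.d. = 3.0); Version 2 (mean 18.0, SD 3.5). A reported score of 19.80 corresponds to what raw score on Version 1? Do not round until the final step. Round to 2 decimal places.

Invert y = (SD_Y/SD_X)(x − M_X) + M_Y:
x = (SD_X/SD_Y)(y − M_Y) + M_X = (3.0/3.5)(19.80 − 18.0) + 15.7
x = 0.857143 × 1.800 + 15.7 = 17.24

17.24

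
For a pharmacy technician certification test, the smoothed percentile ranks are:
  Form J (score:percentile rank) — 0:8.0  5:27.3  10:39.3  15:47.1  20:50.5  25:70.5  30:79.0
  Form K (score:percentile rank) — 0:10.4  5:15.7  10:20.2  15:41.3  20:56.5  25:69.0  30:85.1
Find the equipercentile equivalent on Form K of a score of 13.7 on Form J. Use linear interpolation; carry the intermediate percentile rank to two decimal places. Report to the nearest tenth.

PR of 13.7 on Form J: 39.3 + (13.7 − 10)/(15 − 10) × (47.1 − 39.3) = 45.07
On Form K, PR 45.07 falls between score 15 (PR 41.3) and 20 (PR 56.5).
Interpolate: 15 + (45.07 − 41.3)/(56.5 − 41.3) × (20 − 15) = 16.2

16.2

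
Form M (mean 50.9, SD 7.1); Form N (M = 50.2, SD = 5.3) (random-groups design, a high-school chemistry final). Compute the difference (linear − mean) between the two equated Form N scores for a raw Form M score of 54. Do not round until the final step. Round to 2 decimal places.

-0.79

Mean-equated: 54 + (50.2 − 50.9) = 53.30
Linear-equated: (5.3/7.1)(54 − 50.9) + 50.2 = 52.514
Difference = 52.514 − 53.30 = -0.79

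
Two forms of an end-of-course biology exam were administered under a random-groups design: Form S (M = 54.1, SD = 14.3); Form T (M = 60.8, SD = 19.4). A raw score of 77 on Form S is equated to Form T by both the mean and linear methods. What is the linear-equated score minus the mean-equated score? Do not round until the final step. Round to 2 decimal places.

Mean-equated: 77 + (60.8 − 54.1) = 83.70
Linear-equated: (19.4/14.3)(77 − 54.1) + 60.8 = 91.867
Difference = 91.867 − 83.70 = 8.17

8.17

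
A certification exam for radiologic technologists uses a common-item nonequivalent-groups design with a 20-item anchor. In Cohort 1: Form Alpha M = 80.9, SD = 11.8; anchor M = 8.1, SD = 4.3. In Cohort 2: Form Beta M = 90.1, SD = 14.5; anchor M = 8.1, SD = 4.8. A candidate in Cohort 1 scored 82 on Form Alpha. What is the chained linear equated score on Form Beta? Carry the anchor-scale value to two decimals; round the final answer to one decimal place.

91.3

Form Alpha → anchor (Cohort 1): v = (4.3/11.8)(82 − 80.9) + 8.1 = 8.50
anchor → Form Beta (Cohort 2): y = (14.5/4.8)(8.50 − 8.1) + 90.1 = 91.3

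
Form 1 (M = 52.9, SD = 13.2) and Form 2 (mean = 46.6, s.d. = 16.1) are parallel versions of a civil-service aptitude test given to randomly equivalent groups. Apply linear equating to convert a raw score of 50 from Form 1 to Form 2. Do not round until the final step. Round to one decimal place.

43.1

Linear equating: y = (SD_Y/SD_X)(x − M_X) + M_Y
y = (16.1/13.2)(50 − 52.9) + 46.6
y = 1.219697 × -2.9 + 46.6 = -3.5371 + 46.6 = 43.1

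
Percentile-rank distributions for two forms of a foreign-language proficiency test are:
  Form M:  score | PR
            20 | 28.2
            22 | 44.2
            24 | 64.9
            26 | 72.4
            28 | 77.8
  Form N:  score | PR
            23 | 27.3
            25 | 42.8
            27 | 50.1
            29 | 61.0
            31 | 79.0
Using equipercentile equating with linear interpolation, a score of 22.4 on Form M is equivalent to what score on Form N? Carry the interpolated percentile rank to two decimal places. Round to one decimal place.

PR of 22.4 on Form M: 44.2 + (22.4 − 22)/(24 − 22) × (64.9 − 44.2) = 48.34
On Form N, PR 48.34 falls between score 25 (PR 42.8) and 27 (PR 50.1).
Interpolate: 25 + (48.34 − 42.8)/(50.1 − 42.8) × (27 − 25) = 26.5

26.5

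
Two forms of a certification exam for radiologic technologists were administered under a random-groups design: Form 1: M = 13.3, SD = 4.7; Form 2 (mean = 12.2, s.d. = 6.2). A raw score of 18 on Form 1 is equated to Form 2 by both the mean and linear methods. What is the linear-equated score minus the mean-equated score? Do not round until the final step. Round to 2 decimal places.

1.50

Mean-equated: 18 + (12.2 − 13.3) = 16.90
Linear-equated: (6.2/4.7)(18 − 13.3) + 12.2 = 18.400
Difference = 18.400 − 16.90 = 1.50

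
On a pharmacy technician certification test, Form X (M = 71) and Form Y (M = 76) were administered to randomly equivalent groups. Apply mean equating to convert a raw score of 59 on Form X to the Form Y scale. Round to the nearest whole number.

64

Mean equating: y = x + (M_Y − M_X) = 59 + (76 − 71) = 64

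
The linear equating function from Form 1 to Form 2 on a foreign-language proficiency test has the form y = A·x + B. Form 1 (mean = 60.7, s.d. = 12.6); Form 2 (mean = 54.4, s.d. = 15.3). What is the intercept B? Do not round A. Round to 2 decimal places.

-19.31

A = SD_Y / SD_X = 15.3 / 12.6 = 1.214286
B = M_Y − A·M_X = 54.4 − 1.214286 × 60.7 = -19.31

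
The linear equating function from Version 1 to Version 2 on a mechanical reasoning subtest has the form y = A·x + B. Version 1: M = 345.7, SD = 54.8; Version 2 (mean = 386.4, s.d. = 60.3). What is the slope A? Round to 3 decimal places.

A = SD_Y / SD_X = 60.3 / 54.8 = 1.100

1.100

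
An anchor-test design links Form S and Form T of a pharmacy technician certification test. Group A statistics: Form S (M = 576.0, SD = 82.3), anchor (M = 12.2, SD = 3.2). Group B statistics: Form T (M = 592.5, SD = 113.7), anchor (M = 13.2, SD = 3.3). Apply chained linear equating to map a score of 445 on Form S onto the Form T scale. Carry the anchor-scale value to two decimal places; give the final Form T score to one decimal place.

Form S → anchor (Group A): v = (3.2/82.3)(445 − 576.0) + 12.2 = 7.11
anchor → Form T (Group B): y = (113.7/3.3)(7.11 − 13.2) + 592.5 = 382.7

382.7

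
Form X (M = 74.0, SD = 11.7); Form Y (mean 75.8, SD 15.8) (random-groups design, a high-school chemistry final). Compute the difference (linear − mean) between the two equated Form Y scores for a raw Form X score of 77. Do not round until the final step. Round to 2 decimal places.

1.05

Mean-equated: 77 + (75.8 − 74.0) = 78.80
Linear-equated: (15.8/11.7)(77 − 74.0) + 75.8 = 79.851
Difference = 79.851 − 78.80 = 1.05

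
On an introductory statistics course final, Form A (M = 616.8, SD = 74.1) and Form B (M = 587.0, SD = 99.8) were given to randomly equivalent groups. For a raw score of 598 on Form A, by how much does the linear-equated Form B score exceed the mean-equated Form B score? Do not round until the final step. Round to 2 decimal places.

Mean-equated: 598 + (587.0 − 616.8) = 568.20
Linear-equated: (99.8/74.1)(598 − 616.8) + 587.0 = 561.680
Difference = 561.680 − 568.20 = -6.52

-6.52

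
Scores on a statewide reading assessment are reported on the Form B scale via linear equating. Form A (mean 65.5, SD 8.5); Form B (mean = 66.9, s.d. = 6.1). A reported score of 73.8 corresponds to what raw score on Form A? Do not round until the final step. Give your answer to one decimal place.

75.1

Invert y = (SD_Y/SD_X)(x − M_X) + M_Y:
x = (SD_X/SD_Y)(y − M_Y) + M_X = (8.5/6.1)(73.8 − 66.9) + 65.5
x = 1.393443 × 6.900 + 65.5 = 75.1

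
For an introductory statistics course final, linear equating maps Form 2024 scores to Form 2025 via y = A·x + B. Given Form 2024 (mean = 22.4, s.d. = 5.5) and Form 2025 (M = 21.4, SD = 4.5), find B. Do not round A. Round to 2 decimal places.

3.07

A = SD_Y / SD_X = 4.5 / 5.5 = 0.818182
B = M_Y − A·M_X = 21.4 − 0.818182 × 22.4 = 3.07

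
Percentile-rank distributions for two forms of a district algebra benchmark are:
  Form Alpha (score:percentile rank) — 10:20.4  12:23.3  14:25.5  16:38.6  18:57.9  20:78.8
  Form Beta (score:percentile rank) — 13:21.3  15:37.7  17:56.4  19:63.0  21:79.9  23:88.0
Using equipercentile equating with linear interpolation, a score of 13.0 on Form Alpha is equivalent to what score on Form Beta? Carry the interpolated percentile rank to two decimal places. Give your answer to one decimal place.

13.4

PR of 13.0 on Form Alpha: 23.3 + (13.0 − 12)/(14 − 12) × (25.5 − 23.3) = 24.40
On Form Beta, PR 24.40 falls between score 13 (PR 21.3) and 15 (PR 37.7).
Interpolate: 13 + (24.40 − 21.3)/(37.7 − 21.3) × (15 − 13) = 13.4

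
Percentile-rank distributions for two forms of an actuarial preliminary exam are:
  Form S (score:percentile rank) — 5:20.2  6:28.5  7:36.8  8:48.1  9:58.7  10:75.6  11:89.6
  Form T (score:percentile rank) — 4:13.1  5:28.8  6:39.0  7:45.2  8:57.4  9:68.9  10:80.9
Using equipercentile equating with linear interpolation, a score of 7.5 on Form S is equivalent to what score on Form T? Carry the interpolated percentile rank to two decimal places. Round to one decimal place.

6.6

PR of 7.5 on Form S: 36.8 + (7.5 − 7)/(8 − 7) × (48.1 − 36.8) = 42.45
On Form T, PR 42.45 falls between score 6 (PR 39.0) and 7 (PR 45.2).
Interpolate: 6 + (42.45 − 39.0)/(45.2 − 39.0) × (7 − 6) = 6.6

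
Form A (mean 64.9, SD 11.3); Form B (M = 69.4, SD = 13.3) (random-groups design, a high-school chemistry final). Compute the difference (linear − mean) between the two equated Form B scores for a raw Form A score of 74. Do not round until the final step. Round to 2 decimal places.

Mean-equated: 74 + (69.4 − 64.9) = 78.50
Linear-equated: (13.3/11.3)(74 − 64.9) + 69.4 = 80.111
Difference = 80.111 − 78.50 = 1.61

1.61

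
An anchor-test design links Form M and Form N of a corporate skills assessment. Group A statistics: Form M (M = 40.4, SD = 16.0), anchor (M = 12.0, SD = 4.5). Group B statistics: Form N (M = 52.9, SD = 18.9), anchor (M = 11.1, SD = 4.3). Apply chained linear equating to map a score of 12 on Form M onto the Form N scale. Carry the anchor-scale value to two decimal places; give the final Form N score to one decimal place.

21.7

Form M → anchor (Group A): v = (4.5/16.0)(12 − 40.4) + 12.0 = 4.01
anchor → Form N (Group B): y = (18.9/4.3)(4.01 − 11.1) + 52.9 = 21.7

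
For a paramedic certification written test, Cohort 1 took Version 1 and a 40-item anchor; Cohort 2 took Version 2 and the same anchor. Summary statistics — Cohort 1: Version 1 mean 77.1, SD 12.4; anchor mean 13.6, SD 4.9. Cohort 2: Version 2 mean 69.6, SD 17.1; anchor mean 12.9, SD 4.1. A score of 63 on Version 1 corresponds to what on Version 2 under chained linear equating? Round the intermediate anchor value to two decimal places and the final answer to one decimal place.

49.3

Version 1 → anchor (Cohort 1): v = (4.9/12.4)(63 − 77.1) + 13.6 = 8.03
anchor → Version 2 (Cohort 2): y = (17.1/4.1)(8.03 − 12.9) + 69.6 = 49.3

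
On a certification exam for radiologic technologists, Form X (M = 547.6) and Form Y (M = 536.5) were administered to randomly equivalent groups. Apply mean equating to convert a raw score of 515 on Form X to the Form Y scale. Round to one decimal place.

503.9

Mean equating: y = x + (M_Y − M_X) = 515 + (536.5 − 547.6) = 503.9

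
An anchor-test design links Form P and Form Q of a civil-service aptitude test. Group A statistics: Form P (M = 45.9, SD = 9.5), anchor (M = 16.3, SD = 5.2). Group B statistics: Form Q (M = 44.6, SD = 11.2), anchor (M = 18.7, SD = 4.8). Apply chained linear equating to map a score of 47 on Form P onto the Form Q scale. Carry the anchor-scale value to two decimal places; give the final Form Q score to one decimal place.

40.4

Form P → anchor (Group A): v = (5.2/9.5)(47 − 45.9) + 16.3 = 16.90
anchor → Form Q (Group B): y = (11.2/4.8)(16.90 − 18.7) + 44.6 = 40.4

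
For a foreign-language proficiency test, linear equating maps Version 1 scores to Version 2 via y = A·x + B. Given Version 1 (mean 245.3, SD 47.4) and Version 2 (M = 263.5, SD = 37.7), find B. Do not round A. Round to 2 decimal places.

68.40

A = SD_Y / SD_X = 37.7 / 47.4 = 0.795359
B = M_Y − A·M_X = 263.5 − 0.795359 × 245.3 = 68.40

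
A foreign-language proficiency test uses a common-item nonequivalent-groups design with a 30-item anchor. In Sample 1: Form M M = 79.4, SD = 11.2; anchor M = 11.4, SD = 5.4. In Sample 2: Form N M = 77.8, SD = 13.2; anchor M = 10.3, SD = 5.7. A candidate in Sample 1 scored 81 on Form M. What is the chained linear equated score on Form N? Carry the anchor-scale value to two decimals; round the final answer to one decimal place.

82.1

Form M → anchor (Sample 1): v = (5.4/11.2)(81 − 79.4) + 11.4 = 12.17
anchor → Form N (Sample 2): y = (13.2/5.7)(12.17 − 10.3) + 77.8 = 82.1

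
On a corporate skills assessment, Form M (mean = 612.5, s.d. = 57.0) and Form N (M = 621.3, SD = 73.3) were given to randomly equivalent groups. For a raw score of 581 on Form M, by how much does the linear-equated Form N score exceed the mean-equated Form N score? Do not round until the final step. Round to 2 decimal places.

Mean-equated: 581 + (621.3 − 612.5) = 589.80
Linear-equated: (73.3/57.0)(581 − 612.5) + 621.3 = 580.792
Difference = 580.792 − 589.80 = -9.01

-9.01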